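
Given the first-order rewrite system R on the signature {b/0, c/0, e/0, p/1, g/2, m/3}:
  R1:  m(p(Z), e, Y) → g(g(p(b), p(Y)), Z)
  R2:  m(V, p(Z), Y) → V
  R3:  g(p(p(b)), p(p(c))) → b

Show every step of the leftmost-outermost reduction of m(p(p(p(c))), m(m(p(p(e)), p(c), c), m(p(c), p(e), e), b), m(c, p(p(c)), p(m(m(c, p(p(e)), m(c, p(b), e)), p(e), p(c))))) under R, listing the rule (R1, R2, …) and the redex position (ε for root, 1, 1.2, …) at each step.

1. m(p(p(p(c))), m(m(p(p(e)), p(c), c), m(p(c), p(e), e), b), m(c, p(p(c)), p(m(m(c, p(p(e)), m(c, p(b), e)), p(e), p(c)))))  →  m(p(p(p(c))), m(p(p(e)), m(p(c), p(e), e), b), m(c, p(p(c)), p(m(m(c, p(p(e)), m(c, p(b), e)), p(e), p(c)))))   [R2 at 2.1]
2. m(p(p(p(c))), m(p(p(e)), m(p(c), p(e), e), b), m(c, p(p(c)), p(m(m(c, p(p(e)), m(c, p(b), e)), p(e), p(c)))))  →  m(p(p(p(c))), m(p(p(e)), p(c), b), m(c, p(p(c)), p(m(m(c, p(p(e)), m(c, p(b), e)), p(e), p(c)))))   [R2 at 2.2]
3. m(p(p(p(c))), m(p(p(e)), p(c), b), m(c, p(p(c)), p(m(m(c, p(p(e)), m(c, p(b), e)), p(e), p(c)))))  →  m(p(p(p(c))), p(p(e)), m(c, p(p(c)), p(m(m(c, p(p(e)), m(c, p(b), e)), p(e), p(c)))))   [R2 at 2]
4. m(p(p(p(c))), p(p(e)), m(c, p(p(c)), p(m(m(c, p(p(e)), m(c, p(b), e)), p(e), p(c)))))  →  p(p(p(c)))   [R2 at ε]

p(p(p(c)))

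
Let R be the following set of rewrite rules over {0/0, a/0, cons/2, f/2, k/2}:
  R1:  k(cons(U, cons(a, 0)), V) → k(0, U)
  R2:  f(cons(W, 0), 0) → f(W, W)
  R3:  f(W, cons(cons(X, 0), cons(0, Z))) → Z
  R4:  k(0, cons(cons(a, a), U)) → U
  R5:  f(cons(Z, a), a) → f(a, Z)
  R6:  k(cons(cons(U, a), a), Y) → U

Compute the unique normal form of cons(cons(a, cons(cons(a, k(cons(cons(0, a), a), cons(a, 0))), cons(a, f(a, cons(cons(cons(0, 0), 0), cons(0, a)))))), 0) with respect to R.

cons(cons(a, cons(cons(a, 0), cons(a, a))), 0)

1. cons(cons(a, cons(cons(a, k(cons(cons(0, a), a), cons(a, 0))), cons(a, f(a, cons(cons(cons(0, 0), 0), cons(0, a)))))), 0)  →  cons(cons(a, cons(cons(a, 0), cons(a, f(a, cons(cons(cons(0, 0), 0), cons(0, a)))))), 0)   [R6 at 1.2.1.2]
2. cons(cons(a, cons(cons(a, 0), cons(a, f(a, cons(cons(cons(0, 0), 0), cons(0, a)))))), 0)  →  cons(cons(a, cons(cons(a, 0), cons(a, a))), 0)   [R3 at 1.2.2.2]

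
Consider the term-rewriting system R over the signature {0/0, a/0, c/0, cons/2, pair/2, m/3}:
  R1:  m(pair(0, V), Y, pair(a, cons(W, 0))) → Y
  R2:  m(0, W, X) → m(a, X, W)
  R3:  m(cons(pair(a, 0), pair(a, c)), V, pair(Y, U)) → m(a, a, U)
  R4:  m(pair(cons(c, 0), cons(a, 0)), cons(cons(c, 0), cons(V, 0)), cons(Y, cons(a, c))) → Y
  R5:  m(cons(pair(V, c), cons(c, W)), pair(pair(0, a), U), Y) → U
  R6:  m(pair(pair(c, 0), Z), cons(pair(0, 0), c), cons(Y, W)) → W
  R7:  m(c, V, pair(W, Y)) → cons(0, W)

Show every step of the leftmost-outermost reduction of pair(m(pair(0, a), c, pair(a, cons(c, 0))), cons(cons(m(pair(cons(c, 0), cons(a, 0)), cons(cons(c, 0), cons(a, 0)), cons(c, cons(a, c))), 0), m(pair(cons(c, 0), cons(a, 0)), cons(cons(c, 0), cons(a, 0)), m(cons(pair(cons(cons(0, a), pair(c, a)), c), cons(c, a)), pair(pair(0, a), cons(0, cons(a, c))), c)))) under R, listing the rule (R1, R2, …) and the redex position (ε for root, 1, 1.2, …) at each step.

1. pair(m(pair(0, a), c, pair(a, cons(c, 0))), cons(cons(m(pair(cons(c, 0), cons(a, 0)), cons(cons(c, 0), cons(a, 0)), cons(c, cons(a, c))), 0), m(pair(cons(c, 0), cons(a, 0)), cons(cons(c, 0), cons(a, 0)), m(cons(pair(cons(cons(0, a), pair(c, a)), c), cons(c, a)), pair(pair(0, a), cons(0, cons(a, c))), c))))  →  pair(c, cons(cons(m(pair(cons(c, 0), cons(a, 0)), cons(cons(c, 0), cons(a, 0)), cons(c, cons(a, c))), 0), m(pair(cons(c, 0), cons(a, 0)), cons(cons(c, 0), cons(a, 0)), m(cons(pair(cons(cons(0, a), pair(c, a)), c), cons(c, a)), pair(pair(0, a), cons(0, cons(a, c))), c))))   [R1 at 1]
2. pair(c, cons(cons(m(pair(cons(c, 0), cons(a, 0)), cons(cons(c, 0), cons(a, 0)), cons(c, cons(a, c))), 0), m(pair(cons(c, 0), cons(a, 0)), cons(cons(c, 0), cons(a, 0)), m(cons(pair(cons(cons(0, a), pair(c, a)), c), cons(c, a)), pair(pair(0, a), cons(0, cons(a, c))), c))))  →  pair(c, cons(cons(c, 0), m(pair(cons(c, 0), cons(a, 0)), cons(cons(c, 0), cons(a, 0)), m(cons(pair(cons(cons(0, a), pair(c, a)), c), cons(c, a)), pair(pair(0, a), cons(0, cons(a, c))), c))))   [R4 at 2.1.1]
3. pair(c, cons(cons(c, 0), m(pair(cons(c, 0), cons(a, 0)), cons(cons(c, 0), cons(a, 0)), m(cons(pair(cons(cons(0, a), pair(c, a)), c), cons(c, a)), pair(pair(0, a), cons(0, cons(a, c))), c))))  →  pair(c, cons(cons(c, 0), m(pair(cons(c, 0), cons(a, 0)), cons(cons(c, 0), cons(a, 0)), cons(0, cons(a, c)))))   [R5 at 2.2.3]
4. pair(c, cons(cons(c, 0), m(pair(cons(c, 0), cons(a, 0)), cons(cons(c, 0), cons(a, 0)), cons(0, cons(a, c)))))  →  pair(c, cons(cons(c, 0), 0))   [R4 at 2.2]

pair(c, cons(cons(c, 0), 0))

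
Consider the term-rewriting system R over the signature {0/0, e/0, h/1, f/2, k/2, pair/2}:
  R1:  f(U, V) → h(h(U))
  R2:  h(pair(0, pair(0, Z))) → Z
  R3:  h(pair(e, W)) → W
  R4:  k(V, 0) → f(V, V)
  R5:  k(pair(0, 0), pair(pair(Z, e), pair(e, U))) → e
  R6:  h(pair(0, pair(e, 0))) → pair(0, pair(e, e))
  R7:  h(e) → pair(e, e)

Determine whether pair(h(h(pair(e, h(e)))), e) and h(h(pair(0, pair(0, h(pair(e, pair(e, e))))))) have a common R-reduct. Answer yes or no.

no — NF(t₁) = pair(e, e), NF(t₂) = e

Reduce t₁ = pair(h(h(pair(e, h(e)))), e):
1. pair(h(h(pair(e, h(e)))), e)  →  pair(h(h(e)), e)   [R3 at 1.1]
2. pair(h(h(e)), e)  →  pair(h(pair(e, e)), e)   [R7 at 1.1]
3. pair(h(pair(e, e)), e)  →  pair(e, e)   [R3 at 1]

Reduce t₂ = h(h(pair(0, pair(0, h(pair(e, pair(e, e))))))):
1. h(h(pair(0, pair(0, h(pair(e, pair(e, e)))))))  →  h(h(pair(e, pair(e, e))))   [R2 at 1]
2. h(h(pair(e, pair(e, e))))  →  h(pair(e, e))   [R3 at 1]
3. h(pair(e, e))  →  e   [R3 at ε]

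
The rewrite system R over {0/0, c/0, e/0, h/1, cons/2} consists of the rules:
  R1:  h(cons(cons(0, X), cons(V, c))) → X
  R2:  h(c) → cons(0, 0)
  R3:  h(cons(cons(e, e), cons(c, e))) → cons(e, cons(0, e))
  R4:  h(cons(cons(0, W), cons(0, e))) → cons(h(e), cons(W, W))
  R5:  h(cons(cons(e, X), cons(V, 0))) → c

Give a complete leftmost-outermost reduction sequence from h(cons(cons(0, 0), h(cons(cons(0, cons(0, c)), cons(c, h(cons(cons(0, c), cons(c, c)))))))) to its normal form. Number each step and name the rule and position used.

1. h(cons(cons(0, 0), h(cons(cons(0, cons(0, c)), cons(c, h(cons(cons(0, c), cons(c, c))))))))  →  h(cons(cons(0, 0), h(cons(cons(0, cons(0, c)), cons(c, c)))))   [R1 at 1.2.1.2.2]
2. h(cons(cons(0, 0), h(cons(cons(0, cons(0, c)), cons(c, c)))))  →  h(cons(cons(0, 0), cons(0, c)))   [R1 at 1.2]
3. h(cons(cons(0, 0), cons(0, c)))  →  0   [R1 at ε]

0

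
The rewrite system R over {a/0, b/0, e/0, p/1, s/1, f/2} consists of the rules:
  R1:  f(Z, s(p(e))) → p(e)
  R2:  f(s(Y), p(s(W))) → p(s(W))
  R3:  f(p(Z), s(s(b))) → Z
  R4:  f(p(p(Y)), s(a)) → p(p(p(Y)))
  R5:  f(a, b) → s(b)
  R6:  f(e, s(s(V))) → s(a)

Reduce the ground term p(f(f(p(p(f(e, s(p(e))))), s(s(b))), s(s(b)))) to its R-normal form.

p(p(e))

1. p(f(f(p(p(f(e, s(p(e))))), s(s(b))), s(s(b))))  →  p(f(p(f(e, s(p(e)))), s(s(b))))   [R3 at 1.1]
2. p(f(p(f(e, s(p(e)))), s(s(b))))  →  p(f(e, s(p(e))))   [R3 at 1]
3. p(f(e, s(p(e))))  →  p(p(e))   [R1 at 1]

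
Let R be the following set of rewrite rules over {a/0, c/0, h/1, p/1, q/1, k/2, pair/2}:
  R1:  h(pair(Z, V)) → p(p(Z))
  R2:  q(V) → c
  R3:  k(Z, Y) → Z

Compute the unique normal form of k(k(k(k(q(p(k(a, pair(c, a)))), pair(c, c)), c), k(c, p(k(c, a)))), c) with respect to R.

1. k(k(k(k(q(p(k(a, pair(c, a)))), pair(c, c)), c), k(c, p(k(c, a)))), c)  →  k(k(k(q(p(k(a, pair(c, a)))), pair(c, c)), c), k(c, p(k(c, a))))   [R3 at ε]
2. k(k(k(q(p(k(a, pair(c, a)))), pair(c, c)), c), k(c, p(k(c, a))))  →  k(k(q(p(k(a, pair(c, a)))), pair(c, c)), c)   [R3 at ε]
3. k(k(q(p(k(a, pair(c, a)))), pair(c, c)), c)  →  k(q(p(k(a, pair(c, a)))), pair(c, c))   [R3 at ε]
4. k(q(p(k(a, pair(c, a)))), pair(c, c))  →  q(p(k(a, pair(c, a))))   [R3 at ε]
5. q(p(k(a, pair(c, a))))  →  c   [R2 at ε]

c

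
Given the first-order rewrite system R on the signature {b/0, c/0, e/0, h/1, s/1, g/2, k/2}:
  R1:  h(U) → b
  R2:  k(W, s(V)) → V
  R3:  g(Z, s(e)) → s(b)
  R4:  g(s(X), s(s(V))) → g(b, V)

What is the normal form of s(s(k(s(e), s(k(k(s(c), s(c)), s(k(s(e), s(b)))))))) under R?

s(s(b))

1. s(s(k(s(e), s(k(k(s(c), s(c)), s(k(s(e), s(b))))))))  →  s(s(k(k(s(c), s(c)), s(k(s(e), s(b))))))   [R2 at 1.1]
2. s(s(k(k(s(c), s(c)), s(k(s(e), s(b))))))  →  s(s(k(s(e), s(b))))   [R2 at 1.1]
3. s(s(k(s(e), s(b))))  →  s(s(b))   [R2 at 1.1]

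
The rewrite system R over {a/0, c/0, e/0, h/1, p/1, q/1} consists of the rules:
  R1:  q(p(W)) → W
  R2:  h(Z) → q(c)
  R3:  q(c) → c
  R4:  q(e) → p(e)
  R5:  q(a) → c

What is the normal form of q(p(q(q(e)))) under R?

e

1. q(p(q(q(e))))  →  q(q(e))   [R1 at ε]
2. q(q(e))  →  q(p(e))   [R4 at 1]
3. q(p(e))  →  e   [R1 at ε]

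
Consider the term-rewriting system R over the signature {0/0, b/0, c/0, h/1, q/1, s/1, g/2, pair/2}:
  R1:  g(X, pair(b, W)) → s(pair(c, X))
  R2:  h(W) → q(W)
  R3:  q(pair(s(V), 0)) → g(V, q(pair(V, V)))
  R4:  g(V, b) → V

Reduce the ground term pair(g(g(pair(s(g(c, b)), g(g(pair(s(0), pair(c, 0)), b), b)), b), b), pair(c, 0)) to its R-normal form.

1. pair(g(g(pair(s(g(c, b)), g(g(pair(s(0), pair(c, 0)), b), b)), b), b), pair(c, 0))  →  pair(g(pair(s(g(c, b)), g(g(pair(s(0), pair(c, 0)), b), b)), b), pair(c, 0))   [R4 at 1]
2. pair(g(pair(s(g(c, b)), g(g(pair(s(0), pair(c, 0)), b), b)), b), pair(c, 0))  →  pair(pair(s(g(c, b)), g(g(pair(s(0), pair(c, 0)), b), b)), pair(c, 0))   [R4 at 1]
3. pair(pair(s(g(c, b)), g(g(pair(s(0), pair(c, 0)), b), b)), pair(c, 0))  →  pair(pair(s(c), g(g(pair(s(0), pair(c, 0)), b), b)), pair(c, 0))   [R4 at 1.1.1]
4. pair(pair(s(c), g(g(pair(s(0), pair(c, 0)), b), b)), pair(c, 0))  →  pair(pair(s(c), g(pair(s(0), pair(c, 0)), b)), pair(c, 0))   [R4 at 1.2]
5. pair(pair(s(c), g(pair(s(0), pair(c, 0)), b)), pair(c, 0))  →  pair(pair(s(c), pair(s(0), pair(c, 0))), pair(c, 0))   [R4 at 1.2]

pair(pair(s(c), pair(s(0), pair(c, 0))), pair(c, 0))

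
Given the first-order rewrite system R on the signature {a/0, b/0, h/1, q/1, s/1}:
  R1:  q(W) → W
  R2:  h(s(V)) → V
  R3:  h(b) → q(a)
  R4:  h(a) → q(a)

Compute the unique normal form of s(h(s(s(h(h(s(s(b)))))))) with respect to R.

1. s(h(s(s(h(h(s(s(b))))))))  →  s(s(h(h(s(s(b))))))   [R2 at 1]
2. s(s(h(h(s(s(b))))))  →  s(s(h(s(b))))   [R2 at 1.1.1]
3. s(s(h(s(b))))  →  s(s(b))   [R2 at 1.1]

s(s(b))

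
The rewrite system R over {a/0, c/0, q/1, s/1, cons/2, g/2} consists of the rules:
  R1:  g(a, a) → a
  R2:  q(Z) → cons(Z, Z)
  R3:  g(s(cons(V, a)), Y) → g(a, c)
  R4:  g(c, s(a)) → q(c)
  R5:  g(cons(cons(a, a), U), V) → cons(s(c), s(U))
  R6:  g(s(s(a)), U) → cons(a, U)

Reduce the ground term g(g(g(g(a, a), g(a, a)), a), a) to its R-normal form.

1. g(g(g(g(a, a), g(a, a)), a), a)  →  g(g(g(a, g(a, a)), a), a)   [R1 at 1.1.1]
2. g(g(g(a, g(a, a)), a), a)  →  g(g(g(a, a), a), a)   [R1 at 1.1.2]
3. g(g(g(a, a), a), a)  →  g(g(a, a), a)   [R1 at 1.1]
4. g(g(a, a), a)  →  g(a, a)   [R1 at 1]
5. g(a, a)  →  a   [R1 at ε]

a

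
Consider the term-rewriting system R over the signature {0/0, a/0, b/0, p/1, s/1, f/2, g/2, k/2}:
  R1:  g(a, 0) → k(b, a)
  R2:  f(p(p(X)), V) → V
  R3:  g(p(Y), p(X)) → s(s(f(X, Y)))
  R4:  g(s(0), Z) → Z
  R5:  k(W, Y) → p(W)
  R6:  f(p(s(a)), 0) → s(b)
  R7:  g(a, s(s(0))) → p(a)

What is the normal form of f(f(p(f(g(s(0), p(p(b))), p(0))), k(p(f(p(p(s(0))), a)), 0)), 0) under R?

0

1. f(f(p(f(g(s(0), p(p(b))), p(0))), k(p(f(p(p(s(0))), a)), 0)), 0)  →  f(f(p(f(p(p(b)), p(0))), k(p(f(p(p(s(0))), a)), 0)), 0)   [R4 at 1.1.1.1]
2. f(f(p(f(p(p(b)), p(0))), k(p(f(p(p(s(0))), a)), 0)), 0)  →  f(f(p(p(0)), k(p(f(p(p(s(0))), a)), 0)), 0)   [R2 at 1.1.1]
3. f(f(p(p(0)), k(p(f(p(p(s(0))), a)), 0)), 0)  →  f(k(p(f(p(p(s(0))), a)), 0), 0)   [R2 at 1]
4. f(k(p(f(p(p(s(0))), a)), 0), 0)  →  f(p(p(f(p(p(s(0))), a))), 0)   [R5 at 1]
5. f(p(p(f(p(p(s(0))), a))), 0)  →  0   [R2 at ε]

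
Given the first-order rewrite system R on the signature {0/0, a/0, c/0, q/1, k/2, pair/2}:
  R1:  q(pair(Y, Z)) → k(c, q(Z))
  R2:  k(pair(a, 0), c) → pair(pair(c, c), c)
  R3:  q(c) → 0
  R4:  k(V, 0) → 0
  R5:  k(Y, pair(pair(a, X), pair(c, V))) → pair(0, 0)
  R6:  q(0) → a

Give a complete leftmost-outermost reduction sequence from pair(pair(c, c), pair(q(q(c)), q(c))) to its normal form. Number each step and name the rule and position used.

1. pair(pair(c, c), pair(q(q(c)), q(c)))  →  pair(pair(c, c), pair(q(0), q(c)))   [R3 at 2.1.1]
2. pair(pair(c, c), pair(q(0), q(c)))  →  pair(pair(c, c), pair(a, q(c)))   [R6 at 2.1]
3. pair(pair(c, c), pair(a, q(c)))  →  pair(pair(c, c), pair(a, 0))   [R3 at 2.2]

pair(pair(c, c), pair(a, 0))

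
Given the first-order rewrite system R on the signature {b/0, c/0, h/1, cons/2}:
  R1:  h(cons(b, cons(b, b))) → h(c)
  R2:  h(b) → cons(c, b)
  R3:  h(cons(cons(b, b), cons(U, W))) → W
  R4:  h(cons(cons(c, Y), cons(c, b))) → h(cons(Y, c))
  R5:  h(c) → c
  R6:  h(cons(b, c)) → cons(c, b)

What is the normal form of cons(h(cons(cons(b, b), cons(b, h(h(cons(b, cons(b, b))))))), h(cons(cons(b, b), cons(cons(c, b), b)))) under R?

cons(c, b)

1. cons(h(cons(cons(b, b), cons(b, h(h(cons(b, cons(b, b))))))), h(cons(cons(b, b), cons(cons(c, b), b))))  →  cons(h(h(cons(b, cons(b, b)))), h(cons(cons(b, b), cons(cons(c, b), b))))   [R3 at 1]
2. cons(h(h(cons(b, cons(b, b)))), h(cons(cons(b, b), cons(cons(c, b), b))))  →  cons(h(h(c)), h(cons(cons(b, b), cons(cons(c, b), b))))   [R1 at 1.1]
3. cons(h(h(c)), h(cons(cons(b, b), cons(cons(c, b), b))))  →  cons(h(c), h(cons(cons(b, b), cons(cons(c, b), b))))   [R5 at 1.1]
4. cons(h(c), h(cons(cons(b, b), cons(cons(c, b), b))))  →  cons(c, h(cons(cons(b, b), cons(cons(c, b), b))))   [R5 at 1]
5. cons(c, h(cons(cons(b, b), cons(cons(c, b), b))))  →  cons(c, b)   [R3 at 2]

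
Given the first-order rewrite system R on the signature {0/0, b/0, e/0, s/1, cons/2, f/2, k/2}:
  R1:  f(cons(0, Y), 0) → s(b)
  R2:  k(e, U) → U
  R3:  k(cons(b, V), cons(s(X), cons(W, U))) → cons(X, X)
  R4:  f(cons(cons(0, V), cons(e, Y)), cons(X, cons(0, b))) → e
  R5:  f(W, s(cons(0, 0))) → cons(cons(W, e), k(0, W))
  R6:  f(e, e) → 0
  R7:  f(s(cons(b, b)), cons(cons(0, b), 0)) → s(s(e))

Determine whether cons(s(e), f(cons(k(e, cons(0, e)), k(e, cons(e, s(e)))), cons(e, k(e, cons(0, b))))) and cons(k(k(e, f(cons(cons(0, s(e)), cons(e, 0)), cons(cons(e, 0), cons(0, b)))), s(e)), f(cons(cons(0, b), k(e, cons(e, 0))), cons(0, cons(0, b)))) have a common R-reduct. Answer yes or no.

Reduce t₁ = cons(s(e), f(cons(k(e, cons(0, e)), k(e, cons(e, s(e)))), cons(e, k(e, cons(0, b))))):
1. cons(s(e), f(cons(k(e, cons(0, e)), k(e, cons(e, s(e)))), cons(e, k(e, cons(0, b)))))  →  cons(s(e), f(cons(cons(0, e), k(e, cons(e, s(e)))), cons(e, k(e, cons(0, b)))))   [R2 at 2.1.1]
2. cons(s(e), f(cons(cons(0, e), k(e, cons(e, s(e)))), cons(e, k(e, cons(0, b)))))  →  cons(s(e), f(cons(cons(0, e), cons(e, s(e))), cons(e, k(e, cons(0, b)))))   [R2 at 2.1.2]
3. cons(s(e), f(cons(cons(0, e), cons(e, s(e))), cons(e, k(e, cons(0, b)))))  →  cons(s(e), f(cons(cons(0, e), cons(e, s(e))), cons(e, cons(0, b))))   [R2 at 2.2.2]
4. cons(s(e), f(cons(cons(0, e), cons(e, s(e))), cons(e, cons(0, b))))  →  cons(s(e), e)   [R4 at 2]

Reduce t₂ = cons(k(k(e, f(cons(cons(0, s(e)), cons(e, 0)), cons(cons(e, 0), cons(0, b)))), s(e)), f(cons(cons(0, b), k(e, cons(e, 0))), cons(0, cons(0, b)))):
1. cons(k(k(e, f(cons(cons(0, s(e)), cons(e, 0)), cons(cons(e, 0), cons(0, b)))), s(e)), f(cons(cons(0, b), k(e, cons(e, 0))), cons(0, cons(0, b))))  →  cons(k(f(cons(cons(0, s(e)), cons(e, 0)), cons(cons(e, 0), cons(0, b))), s(e)), f(cons(cons(0, b), k(e, cons(e, 0))), cons(0, cons(0, b))))   [R2 at 1.1]
2. cons(k(f(cons(cons(0, s(e)), cons(e, 0)), cons(cons(e, 0), cons(0, b))), s(e)), f(cons(cons(0, b), k(e, cons(e, 0))), cons(0, cons(0, b))))  →  cons(k(e, s(e)), f(cons(cons(0, b), k(e, cons(e, 0))), cons(0, cons(0, b))))   [R4 at 1.1]
3. cons(k(e, s(e)), f(cons(cons(0, b), k(e, cons(e, 0))), cons(0, cons(0, b))))  →  cons(s(e), f(cons(cons(0, b), k(e, cons(e, 0))), cons(0, cons(0, b))))   [R2 at 1]
4. cons(s(e), f(cons(cons(0, b), k(e, cons(e, 0))), cons(0, cons(0, b))))  →  cons(s(e), f(cons(cons(0, b), cons(e, 0)), cons(0, cons(0, b))))   [R2 at 2.1.2]
5. cons(s(e), f(cons(cons(0, b), cons(e, 0)), cons(0, cons(0, b))))  →  cons(s(e), e)   [R4 at 2]

yes — NF(t₁) = cons(s(e), e), NF(t₂) = cons(s(e), e)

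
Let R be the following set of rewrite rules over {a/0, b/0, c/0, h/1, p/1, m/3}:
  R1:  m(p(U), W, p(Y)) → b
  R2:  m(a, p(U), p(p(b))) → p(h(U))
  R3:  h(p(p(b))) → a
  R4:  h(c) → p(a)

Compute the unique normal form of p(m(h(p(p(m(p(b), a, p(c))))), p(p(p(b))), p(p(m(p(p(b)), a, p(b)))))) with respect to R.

p(p(a))

1. p(m(h(p(p(m(p(b), a, p(c))))), p(p(p(b))), p(p(m(p(p(b)), a, p(b))))))  →  p(m(h(p(p(b))), p(p(p(b))), p(p(m(p(p(b)), a, p(b))))))   [R1 at 1.1.1.1.1]
2. p(m(h(p(p(b))), p(p(p(b))), p(p(m(p(p(b)), a, p(b))))))  →  p(m(a, p(p(p(b))), p(p(m(p(p(b)), a, p(b))))))   [R3 at 1.1]
3. p(m(a, p(p(p(b))), p(p(m(p(p(b)), a, p(b))))))  →  p(m(a, p(p(p(b))), p(p(b))))   [R1 at 1.3.1.1]
4. p(m(a, p(p(p(b))), p(p(b))))  →  p(p(h(p(p(b)))))   [R2 at 1]
5. p(p(h(p(p(b)))))  →  p(p(a))   [R3 at 1.1]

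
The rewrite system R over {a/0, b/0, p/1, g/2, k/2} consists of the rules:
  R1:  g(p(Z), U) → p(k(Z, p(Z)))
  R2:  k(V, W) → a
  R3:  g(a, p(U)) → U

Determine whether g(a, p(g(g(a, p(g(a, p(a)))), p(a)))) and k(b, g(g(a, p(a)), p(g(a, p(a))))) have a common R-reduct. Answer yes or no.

Reduce t₁ = g(a, p(g(g(a, p(g(a, p(a)))), p(a)))):
1. g(a, p(g(g(a, p(g(a, p(a)))), p(a))))  →  g(g(a, p(g(a, p(a)))), p(a))   [R3 at ε]
2. g(g(a, p(g(a, p(a)))), p(a))  →  g(g(a, p(a)), p(a))   [R3 at 1]
3. g(g(a, p(a)), p(a))  →  g(a, p(a))   [R3 at 1]
4. g(a, p(a))  →  a   [R3 at ε]

Reduce t₂ = k(b, g(g(a, p(a)), p(g(a, p(a))))):
1. k(b, g(g(a, p(a)), p(g(a, p(a)))))  →  a   [R2 at ε]

yes — NF(t₁) = a, NF(t₂) = a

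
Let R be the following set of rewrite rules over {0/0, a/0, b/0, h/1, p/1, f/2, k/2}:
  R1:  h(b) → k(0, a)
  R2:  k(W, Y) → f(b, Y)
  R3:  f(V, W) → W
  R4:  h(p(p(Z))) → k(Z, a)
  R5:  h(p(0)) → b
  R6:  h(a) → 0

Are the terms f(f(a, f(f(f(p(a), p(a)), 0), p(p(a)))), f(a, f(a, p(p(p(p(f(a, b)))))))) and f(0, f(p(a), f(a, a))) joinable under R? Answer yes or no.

Reduce t₁ = f(f(a, f(f(f(p(a), p(a)), 0), p(p(a)))), f(a, f(a, p(p(p(p(f(a, b)))))))):
1. f(f(a, f(f(f(p(a), p(a)), 0), p(p(a)))), f(a, f(a, p(p(p(p(f(a, b))))))))  →  f(a, f(a, p(p(p(p(f(a, b)))))))   [R3 at ε]
2. f(a, f(a, p(p(p(p(f(a, b)))))))  →  f(a, p(p(p(p(f(a, b))))))   [R3 at ε]
3. f(a, p(p(p(p(f(a, b))))))  →  p(p(p(p(f(a, b)))))   [R3 at ε]
4. p(p(p(p(f(a, b)))))  →  p(p(p(p(b))))   [R3 at 1.1.1.1]

Reduce t₂ = f(0, f(p(a), f(a, a))):
1. f(0, f(p(a), f(a, a)))  →  f(p(a), f(a, a))   [R3 at ε]
2. f(p(a), f(a, a))  →  f(a, a)   [R3 at ε]
3. f(a, a)  →  a   [R3 at ε]

no — NF(t₁) = p(p(p(p(b)))), NF(t₂) = a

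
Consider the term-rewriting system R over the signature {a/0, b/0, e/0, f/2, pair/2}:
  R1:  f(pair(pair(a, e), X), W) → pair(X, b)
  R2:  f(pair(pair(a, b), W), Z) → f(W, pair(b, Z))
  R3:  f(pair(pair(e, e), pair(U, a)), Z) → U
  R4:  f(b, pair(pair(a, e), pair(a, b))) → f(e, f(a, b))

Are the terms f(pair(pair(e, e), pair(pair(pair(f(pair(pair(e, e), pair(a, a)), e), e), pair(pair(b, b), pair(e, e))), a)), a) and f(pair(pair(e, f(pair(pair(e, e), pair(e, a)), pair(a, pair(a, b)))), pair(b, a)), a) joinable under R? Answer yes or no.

no — NF(t₁) = pair(pair(a, e), pair(pair(b, b), pair(e, e))), NF(t₂) = b

Reduce t₁ = f(pair(pair(e, e), pair(pair(pair(f(pair(pair(e, e), pair(a, a)), e), e), pair(pair(b, b), pair(e, e))), a)), a):
1. f(pair(pair(e, e), pair(pair(pair(f(pair(pair(e, e), pair(a, a)), e), e), pair(pair(b, b), pair(e, e))), a)), a)  →  pair(pair(f(pair(pair(e, e), pair(a, a)), e), e), pair(pair(b, b), pair(e, e)))   [R3 at ε]
2. pair(pair(f(pair(pair(e, e), pair(a, a)), e), e), pair(pair(b, b), pair(e, e)))  →  pair(pair(a, e), pair(pair(b, b), pair(e, e)))   [R3 at 1.1]

Reduce t₂ = f(pair(pair(e, f(pair(pair(e, e), pair(e, a)), pair(a, pair(a, b)))), pair(b, a)), a):
1. f(pair(pair(e, f(pair(pair(e, e), pair(e, a)), pair(a, pair(a, b)))), pair(b, a)), a)  →  f(pair(pair(e, e), pair(b, a)), a)   [R3 at 1.1.2]
2. f(pair(pair(e, e), pair(b, a)), a)  →  b   [R3 at ε]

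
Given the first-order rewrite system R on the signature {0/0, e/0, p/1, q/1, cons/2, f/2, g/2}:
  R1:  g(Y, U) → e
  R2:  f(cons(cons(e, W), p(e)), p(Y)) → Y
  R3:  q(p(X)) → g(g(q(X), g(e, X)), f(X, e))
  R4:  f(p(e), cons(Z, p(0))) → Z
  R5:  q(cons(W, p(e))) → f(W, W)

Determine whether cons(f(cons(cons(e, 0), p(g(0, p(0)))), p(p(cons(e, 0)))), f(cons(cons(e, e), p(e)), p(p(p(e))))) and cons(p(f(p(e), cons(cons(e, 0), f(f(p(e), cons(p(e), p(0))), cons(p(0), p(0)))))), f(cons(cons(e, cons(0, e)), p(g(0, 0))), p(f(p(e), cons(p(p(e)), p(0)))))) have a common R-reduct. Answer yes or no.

Reduce t₁ = cons(f(cons(cons(e, 0), p(g(0, p(0)))), p(p(cons(e, 0)))), f(cons(cons(e, e), p(e)), p(p(p(e))))):
1. cons(f(cons(cons(e, 0), p(g(0, p(0)))), p(p(cons(e, 0)))), f(cons(cons(e, e), p(e)), p(p(p(e)))))  →  cons(f(cons(cons(e, 0), p(e)), p(p(cons(e, 0)))), f(cons(cons(e, e), p(e)), p(p(p(e)))))   [R1 at 1.1.2.1]
2. cons(f(cons(cons(e, 0), p(e)), p(p(cons(e, 0)))), f(cons(cons(e, e), p(e)), p(p(p(e)))))  →  cons(p(cons(e, 0)), f(cons(cons(e, e), p(e)), p(p(p(e)))))   [R2 at 1]
3. cons(p(cons(e, 0)), f(cons(cons(e, e), p(e)), p(p(p(e)))))  →  cons(p(cons(e, 0)), p(p(e)))   [R2 at 2]

Reduce t₂ = cons(p(f(p(e), cons(cons(e, 0), f(f(p(e), cons(p(e), p(0))), cons(p(0), p(0)))))), f(cons(cons(e, cons(0, e)), p(g(0, 0))), p(f(p(e), cons(p(p(e)), p(0)))))):
1. cons(p(f(p(e), cons(cons(e, 0), f(f(p(e), cons(p(e), p(0))), cons(p(0), p(0)))))), f(cons(cons(e, cons(0, e)), p(g(0, 0))), p(f(p(e), cons(p(p(e)), p(0))))))  →  cons(p(f(p(e), cons(cons(e, 0), f(p(e), cons(p(0), p(0)))))), f(cons(cons(e, cons(0, e)), p(g(0, 0))), p(f(p(e), cons(p(p(e)), p(0))))))   [R4 at 1.1.2.2.1]
2. cons(p(f(p(e), cons(cons(e, 0), f(p(e), cons(p(0), p(0)))))), f(cons(cons(e, cons(0, e)), p(g(0, 0))), p(f(p(e), cons(p(p(e)), p(0))))))  →  cons(p(f(p(e), cons(cons(e, 0), p(0)))), f(cons(cons(e, cons(0, e)), p(g(0, 0))), p(f(p(e), cons(p(p(e)), p(0))))))   [R4 at 1.1.2.2]
3. cons(p(f(p(e), cons(cons(e, 0), p(0)))), f(cons(cons(e, cons(0, e)), p(g(0, 0))), p(f(p(e), cons(p(p(e)), p(0))))))  →  cons(p(cons(e, 0)), f(cons(cons(e, cons(0, e)), p(g(0, 0))), p(f(p(e), cons(p(p(e)), p(0))))))   [R4 at 1.1]
4. cons(p(cons(e, 0)), f(cons(cons(e, cons(0, e)), p(g(0, 0))), p(f(p(e), cons(p(p(e)), p(0))))))  →  cons(p(cons(e, 0)), f(cons(cons(e, cons(0, e)), p(e)), p(f(p(e), cons(p(p(e)), p(0))))))   [R1 at 2.1.2.1]
5. cons(p(cons(e, 0)), f(cons(cons(e, cons(0, e)), p(e)), p(f(p(e), cons(p(p(e)), p(0))))))  →  cons(p(cons(e, 0)), f(p(e), cons(p(p(e)), p(0))))   [R2 at 2]
6. cons(p(cons(e, 0)), f(p(e), cons(p(p(e)), p(0))))  →  cons(p(cons(e, 0)), p(p(e)))   [R4 at 2]

yes — NF(t₁) = cons(p(cons(e, 0)), p(p(e))), NF(t₂) = cons(p(cons(e, 0)), p(p(e)))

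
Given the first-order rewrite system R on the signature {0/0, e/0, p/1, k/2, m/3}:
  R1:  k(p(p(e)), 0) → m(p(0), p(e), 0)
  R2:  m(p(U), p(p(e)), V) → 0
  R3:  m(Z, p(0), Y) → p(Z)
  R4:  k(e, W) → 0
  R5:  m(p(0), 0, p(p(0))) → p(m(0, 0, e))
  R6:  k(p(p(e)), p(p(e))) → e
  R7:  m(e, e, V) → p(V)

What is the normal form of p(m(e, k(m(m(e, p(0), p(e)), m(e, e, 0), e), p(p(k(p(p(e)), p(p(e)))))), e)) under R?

1. p(m(e, k(m(m(e, p(0), p(e)), m(e, e, 0), e), p(p(k(p(p(e)), p(p(e)))))), e))  →  p(m(e, k(m(p(e), m(e, e, 0), e), p(p(k(p(p(e)), p(p(e)))))), e))   [R3 at 1.2.1.1]
2. p(m(e, k(m(p(e), m(e, e, 0), e), p(p(k(p(p(e)), p(p(e)))))), e))  →  p(m(e, k(m(p(e), p(0), e), p(p(k(p(p(e)), p(p(e)))))), e))   [R7 at 1.2.1.2]
3. p(m(e, k(m(p(e), p(0), e), p(p(k(p(p(e)), p(p(e)))))), e))  →  p(m(e, k(p(p(e)), p(p(k(p(p(e)), p(p(e)))))), e))   [R3 at 1.2.1]
4. p(m(e, k(p(p(e)), p(p(k(p(p(e)), p(p(e)))))), e))  →  p(m(e, k(p(p(e)), p(p(e))), e))   [R6 at 1.2.2.1.1]
5. p(m(e, k(p(p(e)), p(p(e))), e))  →  p(m(e, e, e))   [R6 at 1.2]
6. p(m(e, e, e))  →  p(p(e))   [R7 at 1]

p(p(e))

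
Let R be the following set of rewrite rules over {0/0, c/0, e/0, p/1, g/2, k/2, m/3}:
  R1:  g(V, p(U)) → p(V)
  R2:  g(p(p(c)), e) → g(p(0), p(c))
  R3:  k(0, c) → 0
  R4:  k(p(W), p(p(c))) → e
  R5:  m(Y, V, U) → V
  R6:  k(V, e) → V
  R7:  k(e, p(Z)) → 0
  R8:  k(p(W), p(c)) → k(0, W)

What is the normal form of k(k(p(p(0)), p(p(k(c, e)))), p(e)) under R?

1. k(k(p(p(0)), p(p(k(c, e)))), p(e))  →  k(k(p(p(0)), p(p(c))), p(e))   [R6 at 1.2.1.1]
2. k(k(p(p(0)), p(p(c))), p(e))  →  k(e, p(e))   [R4 at 1]
3. k(e, p(e))  →  0   [R7 at ε]

0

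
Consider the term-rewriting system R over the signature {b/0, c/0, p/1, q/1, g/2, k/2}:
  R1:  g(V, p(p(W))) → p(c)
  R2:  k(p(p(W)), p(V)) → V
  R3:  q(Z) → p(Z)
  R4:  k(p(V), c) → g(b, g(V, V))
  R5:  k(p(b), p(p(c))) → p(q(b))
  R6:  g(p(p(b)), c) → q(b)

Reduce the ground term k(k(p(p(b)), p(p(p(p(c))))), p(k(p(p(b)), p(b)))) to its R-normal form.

b

1. k(k(p(p(b)), p(p(p(p(c))))), p(k(p(p(b)), p(b))))  →  k(p(p(p(c))), p(k(p(p(b)), p(b))))   [R2 at 1]
2. k(p(p(p(c))), p(k(p(p(b)), p(b))))  →  k(p(p(b)), p(b))   [R2 at ε]
3. k(p(p(b)), p(b))  →  b   [R2 at ε]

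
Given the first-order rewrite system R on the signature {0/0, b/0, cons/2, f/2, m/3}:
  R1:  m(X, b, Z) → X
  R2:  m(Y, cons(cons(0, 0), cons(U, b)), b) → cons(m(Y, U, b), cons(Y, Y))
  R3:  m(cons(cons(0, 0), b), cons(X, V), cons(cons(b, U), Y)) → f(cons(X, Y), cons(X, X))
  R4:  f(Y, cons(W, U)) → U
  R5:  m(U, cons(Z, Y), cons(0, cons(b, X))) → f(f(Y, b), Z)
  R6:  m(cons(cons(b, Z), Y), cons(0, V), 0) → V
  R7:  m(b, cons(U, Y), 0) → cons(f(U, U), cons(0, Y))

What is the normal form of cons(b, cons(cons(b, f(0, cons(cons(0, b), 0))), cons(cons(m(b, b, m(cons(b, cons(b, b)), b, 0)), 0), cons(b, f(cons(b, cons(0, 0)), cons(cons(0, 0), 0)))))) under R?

cons(b, cons(cons(b, 0), cons(cons(b, 0), cons(b, 0))))

1. cons(b, cons(cons(b, f(0, cons(cons(0, b), 0))), cons(cons(m(b, b, m(cons(b, cons(b, b)), b, 0)), 0), cons(b, f(cons(b, cons(0, 0)), cons(cons(0, 0), 0))))))  →  cons(b, cons(cons(b, 0), cons(cons(m(b, b, m(cons(b, cons(b, b)), b, 0)), 0), cons(b, f(cons(b, cons(0, 0)), cons(cons(0, 0), 0))))))   [R4 at 2.1.2]
2. cons(b, cons(cons(b, 0), cons(cons(m(b, b, m(cons(b, cons(b, b)), b, 0)), 0), cons(b, f(cons(b, cons(0, 0)), cons(cons(0, 0), 0))))))  →  cons(b, cons(cons(b, 0), cons(cons(b, 0), cons(b, f(cons(b, cons(0, 0)), cons(cons(0, 0), 0))))))   [R1 at 2.2.1.1]
3. cons(b, cons(cons(b, 0), cons(cons(b, 0), cons(b, f(cons(b, cons(0, 0)), cons(cons(0, 0), 0))))))  →  cons(b, cons(cons(b, 0), cons(cons(b, 0), cons(b, 0))))   [R4 at 2.2.2.2]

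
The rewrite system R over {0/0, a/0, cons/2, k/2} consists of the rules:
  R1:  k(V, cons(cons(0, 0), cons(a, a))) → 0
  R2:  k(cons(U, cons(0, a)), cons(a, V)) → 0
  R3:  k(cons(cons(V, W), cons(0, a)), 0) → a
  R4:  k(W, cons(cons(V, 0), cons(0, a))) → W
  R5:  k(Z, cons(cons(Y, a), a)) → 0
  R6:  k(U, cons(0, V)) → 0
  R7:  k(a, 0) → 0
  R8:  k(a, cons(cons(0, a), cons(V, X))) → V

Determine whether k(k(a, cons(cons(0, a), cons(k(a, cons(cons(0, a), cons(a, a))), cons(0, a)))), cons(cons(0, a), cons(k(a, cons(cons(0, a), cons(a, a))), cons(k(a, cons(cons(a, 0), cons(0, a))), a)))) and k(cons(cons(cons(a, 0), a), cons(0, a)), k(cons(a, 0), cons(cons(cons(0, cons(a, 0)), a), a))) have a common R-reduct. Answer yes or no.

Reduce t₁ = k(k(a, cons(cons(0, a), cons(k(a, cons(cons(0, a), cons(a, a))), cons(0, a)))), cons(cons(0, a), cons(k(a, cons(cons(0, a), cons(a, a))), cons(k(a, cons(cons(a, 0), cons(0, a))), a)))):
1. k(k(a, cons(cons(0, a), cons(k(a, cons(cons(0, a), cons(a, a))), cons(0, a)))), cons(cons(0, a), cons(k(a, cons(cons(0, a), cons(a, a))), cons(k(a, cons(cons(a, 0), cons(0, a))), a))))  →  k(k(a, cons(cons(0, a), cons(a, a))), cons(cons(0, a), cons(k(a, cons(cons(0, a), cons(a, a))), cons(k(a, cons(cons(a, 0), cons(0, a))), a))))   [R8 at 1]
2. k(k(a, cons(cons(0, a), cons(a, a))), cons(cons(0, a), cons(k(a, cons(cons(0, a), cons(a, a))), cons(k(a, cons(cons(a, 0), cons(0, a))), a))))  →  k(a, cons(cons(0, a), cons(k(a, cons(cons(0, a), cons(a, a))), cons(k(a, cons(cons(a, 0), cons(0, a))), a))))   [R8 at 1]
3. k(a, cons(cons(0, a), cons(k(a, cons(cons(0, a), cons(a, a))), cons(k(a, cons(cons(a, 0), cons(0, a))), a))))  →  k(a, cons(cons(0, a), cons(a, a)))   [R8 at ε]
4. k(a, cons(cons(0, a), cons(a, a)))  →  a   [R8 at ε]

Reduce t₂ = k(cons(cons(cons(a, 0), a), cons(0, a)), k(cons(a, 0), cons(cons(cons(0, cons(a, 0)), a), a))):
1. k(cons(cons(cons(a, 0), a), cons(0, a)), k(cons(a, 0), cons(cons(cons(0, cons(a, 0)), a), a)))  →  k(cons(cons(cons(a, 0), a), cons(0, a)), 0)   [R5 at 2]
2. k(cons(cons(cons(a, 0), a), cons(0, a)), 0)  →  a   [R3 at ε]

yes — NF(t₁) = a, NF(t₂) = a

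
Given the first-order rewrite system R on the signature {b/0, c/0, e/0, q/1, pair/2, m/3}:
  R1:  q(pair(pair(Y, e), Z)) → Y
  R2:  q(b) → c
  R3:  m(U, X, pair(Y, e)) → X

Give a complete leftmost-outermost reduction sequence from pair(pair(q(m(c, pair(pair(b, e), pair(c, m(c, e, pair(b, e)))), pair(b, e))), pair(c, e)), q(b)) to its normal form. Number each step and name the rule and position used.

1. pair(pair(q(m(c, pair(pair(b, e), pair(c, m(c, e, pair(b, e)))), pair(b, e))), pair(c, e)), q(b))  →  pair(pair(q(pair(pair(b, e), pair(c, m(c, e, pair(b, e))))), pair(c, e)), q(b))   [R3 at 1.1.1]
2. pair(pair(q(pair(pair(b, e), pair(c, m(c, e, pair(b, e))))), pair(c, e)), q(b))  →  pair(pair(b, pair(c, e)), q(b))   [R1 at 1.1]
3. pair(pair(b, pair(c, e)), q(b))  →  pair(pair(b, pair(c, e)), c)   [R2 at 2]

pair(pair(b, pair(c, e)), c)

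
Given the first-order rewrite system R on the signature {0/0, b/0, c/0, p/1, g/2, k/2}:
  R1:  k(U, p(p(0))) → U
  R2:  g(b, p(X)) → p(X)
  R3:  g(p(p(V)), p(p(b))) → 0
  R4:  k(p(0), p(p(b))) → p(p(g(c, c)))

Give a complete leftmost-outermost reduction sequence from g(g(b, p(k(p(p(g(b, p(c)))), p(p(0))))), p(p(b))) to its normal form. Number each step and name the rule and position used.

1. g(g(b, p(k(p(p(g(b, p(c)))), p(p(0))))), p(p(b)))  →  g(p(k(p(p(g(b, p(c)))), p(p(0)))), p(p(b)))   [R2 at 1]
2. g(p(k(p(p(g(b, p(c)))), p(p(0)))), p(p(b)))  →  g(p(p(p(g(b, p(c))))), p(p(b)))   [R1 at 1.1]
3. g(p(p(p(g(b, p(c))))), p(p(b)))  →  0   [R3 at ε]

0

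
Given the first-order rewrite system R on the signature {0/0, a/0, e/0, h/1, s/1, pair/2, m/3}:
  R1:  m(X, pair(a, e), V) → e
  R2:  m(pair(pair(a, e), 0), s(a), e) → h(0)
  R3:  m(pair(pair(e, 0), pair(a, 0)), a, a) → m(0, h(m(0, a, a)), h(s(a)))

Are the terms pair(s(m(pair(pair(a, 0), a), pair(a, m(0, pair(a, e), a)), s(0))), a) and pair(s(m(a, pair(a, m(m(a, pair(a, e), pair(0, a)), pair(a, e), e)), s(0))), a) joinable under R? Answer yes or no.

yes — NF(t₁) = pair(s(e), a), NF(t₂) = pair(s(e), a)

Reduce t₁ = pair(s(m(pair(pair(a, 0), a), pair(a, m(0, pair(a, e), a)), s(0))), a):
1. pair(s(m(pair(pair(a, 0), a), pair(a, m(0, pair(a, e), a)), s(0))), a)  →  pair(s(m(pair(pair(a, 0), a), pair(a, e), s(0))), a)   [R1 at 1.1.2.2]
2. pair(s(m(pair(pair(a, 0), a), pair(a, e), s(0))), a)  →  pair(s(e), a)   [R1 at 1.1]

Reduce t₂ = pair(s(m(a, pair(a, m(m(a, pair(a, e), pair(0, a)), pair(a, e), e)), s(0))), a):
1. pair(s(m(a, pair(a, m(m(a, pair(a, e), pair(0, a)), pair(a, e), e)), s(0))), a)  →  pair(s(m(a, pair(a, e), s(0))), a)   [R1 at 1.1.2.2]
2. pair(s(m(a, pair(a, e), s(0))), a)  →  pair(s(e), a)   [R1 at 1.1]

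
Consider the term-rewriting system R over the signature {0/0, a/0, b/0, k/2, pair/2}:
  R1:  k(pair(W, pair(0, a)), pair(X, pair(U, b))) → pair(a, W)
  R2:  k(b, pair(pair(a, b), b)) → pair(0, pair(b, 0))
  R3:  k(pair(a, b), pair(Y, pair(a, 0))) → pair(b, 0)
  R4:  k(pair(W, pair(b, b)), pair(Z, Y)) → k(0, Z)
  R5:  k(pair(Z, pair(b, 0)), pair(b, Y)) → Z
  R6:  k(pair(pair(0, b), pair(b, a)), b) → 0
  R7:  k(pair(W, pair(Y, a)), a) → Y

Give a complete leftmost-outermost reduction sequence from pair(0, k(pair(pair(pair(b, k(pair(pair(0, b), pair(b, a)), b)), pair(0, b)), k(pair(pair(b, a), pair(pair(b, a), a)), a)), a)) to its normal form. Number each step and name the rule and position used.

1. pair(0, k(pair(pair(pair(b, k(pair(pair(0, b), pair(b, a)), b)), pair(0, b)), k(pair(pair(b, a), pair(pair(b, a), a)), a)), a))  →  pair(0, k(pair(pair(pair(b, 0), pair(0, b)), k(pair(pair(b, a), pair(pair(b, a), a)), a)), a))   [R6 at 2.1.1.1.2]
2. pair(0, k(pair(pair(pair(b, 0), pair(0, b)), k(pair(pair(b, a), pair(pair(b, a), a)), a)), a))  →  pair(0, k(pair(pair(pair(b, 0), pair(0, b)), pair(b, a)), a))   [R7 at 2.1.2]
3. pair(0, k(pair(pair(pair(b, 0), pair(0, b)), pair(b, a)), a))  →  pair(0, b)   [R7 at 2]

pair(0, b)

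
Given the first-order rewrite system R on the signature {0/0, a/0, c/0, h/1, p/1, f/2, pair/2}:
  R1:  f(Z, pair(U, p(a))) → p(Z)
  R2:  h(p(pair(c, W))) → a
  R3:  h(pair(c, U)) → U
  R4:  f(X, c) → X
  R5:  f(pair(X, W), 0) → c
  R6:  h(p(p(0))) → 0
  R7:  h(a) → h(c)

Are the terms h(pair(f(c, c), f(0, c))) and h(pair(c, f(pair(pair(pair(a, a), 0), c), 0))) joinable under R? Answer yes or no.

no — NF(t₁) = 0, NF(t₂) = c

Reduce t₁ = h(pair(f(c, c), f(0, c))):
1. h(pair(f(c, c), f(0, c)))  →  h(pair(c, f(0, c)))   [R4 at 1.1]
2. h(pair(c, f(0, c)))  →  f(0, c)   [R3 at ε]
3. f(0, c)  →  0   [R4 at ε]

Reduce t₂ = h(pair(c, f(pair(pair(pair(a, a), 0), c), 0))):
1. h(pair(c, f(pair(pair(pair(a, a), 0), c), 0)))  →  f(pair(pair(pair(a, a), 0), c), 0)   [R3 at ε]
2. f(pair(pair(pair(a, a), 0), c), 0)  →  c   [R5 at ε]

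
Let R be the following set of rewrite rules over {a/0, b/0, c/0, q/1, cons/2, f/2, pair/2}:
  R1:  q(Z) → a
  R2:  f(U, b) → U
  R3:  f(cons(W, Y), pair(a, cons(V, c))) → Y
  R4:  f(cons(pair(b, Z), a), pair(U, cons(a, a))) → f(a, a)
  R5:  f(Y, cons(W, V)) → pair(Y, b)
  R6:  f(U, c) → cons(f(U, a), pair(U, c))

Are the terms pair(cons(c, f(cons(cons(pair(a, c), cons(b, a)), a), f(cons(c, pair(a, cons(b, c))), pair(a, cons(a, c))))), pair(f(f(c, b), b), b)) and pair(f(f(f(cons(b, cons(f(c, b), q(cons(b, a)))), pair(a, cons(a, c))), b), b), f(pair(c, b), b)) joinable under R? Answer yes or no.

yes — NF(t₁) = pair(cons(c, a), pair(c, b)), NF(t₂) = pair(cons(c, a), pair(c, b))

Reduce t₁ = pair(cons(c, f(cons(cons(pair(a, c), cons(b, a)), a), f(cons(c, pair(a, cons(b, c))), pair(a, cons(a, c))))), pair(f(f(c, b), b), b)):
1. pair(cons(c, f(cons(cons(pair(a, c), cons(b, a)), a), f(cons(c, pair(a, cons(b, c))), pair(a, cons(a, c))))), pair(f(f(c, b), b), b))  →  pair(cons(c, f(cons(cons(pair(a, c), cons(b, a)), a), pair(a, cons(b, c)))), pair(f(f(c, b), b), b))   [R3 at 1.2.2]
2. pair(cons(c, f(cons(cons(pair(a, c), cons(b, a)), a), pair(a, cons(b, c)))), pair(f(f(c, b), b), b))  →  pair(cons(c, a), pair(f(f(c, b), b), b))   [R3 at 1.2]
3. pair(cons(c, a), pair(f(f(c, b), b), b))  →  pair(cons(c, a), pair(f(c, b), b))   [R2 at 2.1]
4. pair(cons(c, a), pair(f(c, b), b))  →  pair(cons(c, a), pair(c, b))   [R2 at 2.1]

Reduce t₂ = pair(f(f(f(cons(b, cons(f(c, b), q(cons(b, a)))), pair(a, cons(a, c))), b), b), f(pair(c, b), b)):
1. pair(f(f(f(cons(b, cons(f(c, b), q(cons(b, a)))), pair(a, cons(a, c))), b), b), f(pair(c, b), b))  →  pair(f(f(cons(b, cons(f(c, b), q(cons(b, a)))), pair(a, cons(a, c))), b), f(pair(c, b), b))   [R2 at 1]
2. pair(f(f(cons(b, cons(f(c, b), q(cons(b, a)))), pair(a, cons(a, c))), b), f(pair(c, b), b))  →  pair(f(cons(b, cons(f(c, b), q(cons(b, a)))), pair(a, cons(a, c))), f(pair(c, b), b))   [R2 at 1]
3. pair(f(cons(b, cons(f(c, b), q(cons(b, a)))), pair(a, cons(a, c))), f(pair(c, b), b))  →  pair(cons(f(c, b), q(cons(b, a))), f(pair(c, b), b))   [R3 at 1]
4. pair(cons(f(c, b), q(cons(b, a))), f(pair(c, b), b))  →  pair(cons(c, q(cons(b, a))), f(pair(c, b), b))   [R2 at 1.1]
5. pair(cons(c, q(cons(b, a))), f(pair(c, b), b))  →  pair(cons(c, a), f(pair(c, b), b))   [R1 at 1.2]
6. pair(cons(c, a), f(pair(c, b), b))  →  pair(cons(c, a), pair(c, b))   [R2 at 2]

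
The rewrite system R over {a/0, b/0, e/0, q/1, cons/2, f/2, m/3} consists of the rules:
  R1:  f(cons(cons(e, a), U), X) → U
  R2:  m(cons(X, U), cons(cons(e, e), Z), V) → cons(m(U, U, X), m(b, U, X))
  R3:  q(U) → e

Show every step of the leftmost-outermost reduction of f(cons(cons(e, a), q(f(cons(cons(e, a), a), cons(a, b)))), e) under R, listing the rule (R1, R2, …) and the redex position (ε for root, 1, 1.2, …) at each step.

e

1. f(cons(cons(e, a), q(f(cons(cons(e, a), a), cons(a, b)))), e)  →  q(f(cons(cons(e, a), a), cons(a, b)))   [R1 at ε]
2. q(f(cons(cons(e, a), a), cons(a, b)))  →  e   [R3 at ε]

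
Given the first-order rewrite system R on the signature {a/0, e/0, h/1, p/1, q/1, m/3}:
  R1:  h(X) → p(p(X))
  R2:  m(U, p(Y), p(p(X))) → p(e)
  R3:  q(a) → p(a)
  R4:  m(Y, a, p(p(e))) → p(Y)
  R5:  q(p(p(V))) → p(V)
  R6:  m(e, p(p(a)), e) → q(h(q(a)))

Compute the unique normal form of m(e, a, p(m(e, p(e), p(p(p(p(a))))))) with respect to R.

1. m(e, a, p(m(e, p(e), p(p(p(p(a)))))))  →  m(e, a, p(p(e)))   [R2 at 3.1]
2. m(e, a, p(p(e)))  →  p(e)   [R4 at ε]

p(e)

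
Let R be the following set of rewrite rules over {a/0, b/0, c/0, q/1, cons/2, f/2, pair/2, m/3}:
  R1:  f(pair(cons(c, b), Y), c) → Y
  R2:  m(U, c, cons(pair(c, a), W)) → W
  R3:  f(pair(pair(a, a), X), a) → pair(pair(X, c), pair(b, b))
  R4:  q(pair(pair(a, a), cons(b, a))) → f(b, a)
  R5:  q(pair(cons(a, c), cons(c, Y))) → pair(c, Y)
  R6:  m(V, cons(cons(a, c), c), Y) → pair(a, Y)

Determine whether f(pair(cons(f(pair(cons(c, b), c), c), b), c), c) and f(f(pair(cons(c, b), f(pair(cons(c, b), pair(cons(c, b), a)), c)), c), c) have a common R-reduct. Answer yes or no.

no — NF(t₁) = c, NF(t₂) = a

Reduce t₁ = f(pair(cons(f(pair(cons(c, b), c), c), b), c), c):
1. f(pair(cons(f(pair(cons(c, b), c), c), b), c), c)  →  f(pair(cons(c, b), c), c)   [R1 at 1.1.1]
2. f(pair(cons(c, b), c), c)  →  c   [R1 at ε]

Reduce t₂ = f(f(pair(cons(c, b), f(pair(cons(c, b), pair(cons(c, b), a)), c)), c), c):
1. f(f(pair(cons(c, b), f(pair(cons(c, b), pair(cons(c, b), a)), c)), c), c)  →  f(f(pair(cons(c, b), pair(cons(c, b), a)), c), c)   [R1 at 1]
2. f(f(pair(cons(c, b), pair(cons(c, b), a)), c), c)  →  f(pair(cons(c, b), a), c)   [R1 at 1]
3. f(pair(cons(c, b), a), c)  →  a   [R1 at ε]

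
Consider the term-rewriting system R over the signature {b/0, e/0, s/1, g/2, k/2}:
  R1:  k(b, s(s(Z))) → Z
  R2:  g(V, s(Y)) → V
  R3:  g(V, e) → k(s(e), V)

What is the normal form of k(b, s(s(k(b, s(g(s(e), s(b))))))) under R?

1. k(b, s(s(k(b, s(g(s(e), s(b)))))))  →  k(b, s(g(s(e), s(b))))   [R1 at ε]
2. k(b, s(g(s(e), s(b))))  →  k(b, s(s(e)))   [R2 at 2.1]
3. k(b, s(s(e)))  →  e   [R1 at ε]

e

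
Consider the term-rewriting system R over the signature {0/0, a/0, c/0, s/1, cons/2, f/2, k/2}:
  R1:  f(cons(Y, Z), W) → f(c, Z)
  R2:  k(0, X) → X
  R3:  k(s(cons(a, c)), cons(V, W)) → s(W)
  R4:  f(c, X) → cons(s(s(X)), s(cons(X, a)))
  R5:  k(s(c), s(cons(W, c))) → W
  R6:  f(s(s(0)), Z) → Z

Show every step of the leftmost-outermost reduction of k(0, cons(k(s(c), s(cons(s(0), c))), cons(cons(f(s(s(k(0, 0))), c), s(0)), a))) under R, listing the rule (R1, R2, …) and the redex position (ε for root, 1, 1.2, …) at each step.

1. k(0, cons(k(s(c), s(cons(s(0), c))), cons(cons(f(s(s(k(0, 0))), c), s(0)), a)))  →  cons(k(s(c), s(cons(s(0), c))), cons(cons(f(s(s(k(0, 0))), c), s(0)), a))   [R2 at ε]
2. cons(k(s(c), s(cons(s(0), c))), cons(cons(f(s(s(k(0, 0))), c), s(0)), a))  →  cons(s(0), cons(cons(f(s(s(k(0, 0))), c), s(0)), a))   [R5 at 1]
3. cons(s(0), cons(cons(f(s(s(k(0, 0))), c), s(0)), a))  →  cons(s(0), cons(cons(f(s(s(0)), c), s(0)), a))   [R2 at 2.1.1.1.1.1]
4. cons(s(0), cons(cons(f(s(s(0)), c), s(0)), a))  →  cons(s(0), cons(cons(c, s(0)), a))   [R6 at 2.1.1]

cons(s(0), cons(cons(c, s(0)), a))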